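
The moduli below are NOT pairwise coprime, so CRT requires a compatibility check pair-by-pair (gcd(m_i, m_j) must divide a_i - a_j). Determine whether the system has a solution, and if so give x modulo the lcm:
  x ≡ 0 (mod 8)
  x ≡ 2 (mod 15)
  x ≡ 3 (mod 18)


Moduli 8, 15, 18 are not pairwise coprime, so CRT works modulo lcm(m_i) when all pairwise compatibility conditions hold.
Pairwise compatibility: gcd(m_i, m_j) must divide a_i - a_j for every pair.
Merge one congruence at a time:
  Start: x ≡ 0 (mod 8).
  Combine with x ≡ 2 (mod 15): gcd(8, 15) = 1; 2 - 0 = 2, which IS divisible by 1, so compatible.
    Write x = 0 + 8·t and substitute into x ≡ 2 (mod 15): 8·t ≡ 2 − 0 = 2 (mod 15).
    The inverse of 8 mod 15 is 2 (since 8·2 = 16 = 1·15 + 1), so t ≡ 2·2 = 4 ≡ 4 (mod 15).
    Then x = 0 + 8·4 = 32, valid modulo lcm(8, 15) = 120: x ≡ 32 (mod 120).
  Combine with x ≡ 3 (mod 18): gcd(120, 18) = 6, and 3 - 32 = -29 is NOT divisible by 6.
    ⇒ system is inconsistent (no integer solution).

No solution (the system is inconsistent).


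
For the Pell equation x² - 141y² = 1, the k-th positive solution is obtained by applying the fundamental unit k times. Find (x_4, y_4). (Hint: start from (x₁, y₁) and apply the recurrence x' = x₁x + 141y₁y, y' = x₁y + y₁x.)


Step 1: Find the fundamental solution (x₁, y₁) of x² - 141y² = 1.
  Expand √141 as a continued fraction. a₀ = ⌊√141⌋ = 11; iterate m_{k+1} = d_k·a_k − m_k, d_{k+1} = (141 − m_{k+1}²)/d_k, a_{k+1} = ⌊(a₀ + m_{k+1})/d_{k+1}⌋ (starting m₀ = 0, d₀ = 1), with convergents p_k = a_k·p_{k-1} + p_{k-2}, q_k = a_k·q_{k-1} + q_{k-2} (p₋₁ = 1, q₋₁ = 0):
  k = 0: a₀ = 11; p₀/q₀ = 11/1; p₀² − 141·q₀² = 121 − 141 = -20.
  k = 1: m = 11, d = 20, a = ⌊(11 + 11)/20⌋ = 1; p/q = (1·11 + 1)/(1·1 + 0) = 12/1; p² − 141·q² = 144 − 141 = 3.
  k = 2: m = 9, d = 3, a = ⌊(11 + 9)/3⌋ = 6; p/q = (6·12 + 11)/(6·1 + 1) = 83/7; p² − 141·q² = 6889 − 6909 = -20.
  k = 3: m = 9, d = 20, a = ⌊(11 + 9)/20⌋ = 1; p/q = (1·83 + 12)/(1·7 + 1) = 95/8; p² − 141·q² = 9025 − 9024 = 1.
  The first convergent with p² − 141·q² = 1 gives the fundamental solution (x₁, y₁) = (95, 8).
Step 2: Apply the recurrence (x_{n+1}, y_{n+1}) = (x₁x_n + 141y₁y_n, x₁y_n + y₁x_n) repeatedly.
  From (x_1, y_1) = (95, 8): x_2 = 95·95 + 141·8·8 = 18049; y_2 = 95·8 + 8·95 = 1520.
  From (x_2, y_2) = (18049, 1520): x_3 = 95·18049 + 141·8·1520 = 3429215; y_3 = 95·1520 + 8·18049 = 288792.
  From (x_3, y_3) = (3429215, 288792): x_4 = 95·3429215 + 141·8·288792 = 651532801; y_4 = 95·288792 + 8·3429215 = 54868960.
Step 3: Verify x_4² - 141·y_4² = 424494990778905601 - 424494990778905600 = 1 (should be 1). ✓

(x_1, y_1) = (95, 8); (x_4, y_4) = (651532801, 54868960).


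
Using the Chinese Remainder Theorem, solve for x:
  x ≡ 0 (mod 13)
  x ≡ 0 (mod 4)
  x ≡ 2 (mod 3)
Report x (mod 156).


Moduli 13, 4, 3 are pairwise coprime; by CRT there is a unique solution modulo M = 13 · 4 · 3 = 156.
Solve pairwise, accumulating the modulus:
  Start with x ≡ 0 (mod 13).
  Combine with x ≡ 0 (mod 4): since gcd(13, 4) = 1, we get a unique residue mod 52.
    Write x = 0 + 13·t and substitute into x ≡ 0 (mod 4): 13·t ≡ 0 − 0 = 0 (mod 4).
    Reduce coefficients mod 4: 1·t ≡ 0 (mod 4).
    So t ≡ 0 (mod 4).
    Then x = 0 + 13·0 = 0, valid modulo lcm(13, 4) = 52: x ≡ 0 (mod 52).
  Combine with x ≡ 2 (mod 3): since gcd(52, 3) = 1, we get a unique residue mod 156.
    Write x = 0 + 52·t and substitute into x ≡ 2 (mod 3): 52·t ≡ 2 − 0 = 2 (mod 3).
    Reduce coefficients mod 3: 1·t ≡ 2 (mod 3).
    So t ≡ 2 (mod 3).
    Then x = 0 + 52·2 = 104, valid modulo lcm(52, 3) = 156: x ≡ 104 (mod 156).
Verify: 104 mod 13 = 0 ✓, 104 mod 4 = 0 ✓, 104 mod 3 = 2 ✓.

x ≡ 104 (mod 156).


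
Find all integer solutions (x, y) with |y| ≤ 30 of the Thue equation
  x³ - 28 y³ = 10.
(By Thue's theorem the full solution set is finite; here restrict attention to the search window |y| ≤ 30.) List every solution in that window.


The equation is x³ - 28y³ = 10. For fixed y, x³ = 28·y³ + 10, so a solution requires the RHS to be a perfect cube.
Strategy: iterate y from -30 to 30, compute RHS = 28·y³ + 10, and check whether it is a (positive or negative) perfect cube.
Check small values of y:
  y = 0: RHS = 10 is not a perfect cube.
  y = 1: RHS = 38 is not a perfect cube.
  y = -1: RHS = -18 is not a perfect cube.
  y = 2: RHS = 234 is not a perfect cube.
  y = -2: RHS = -214 is not a perfect cube.
  y = 3: RHS = 766 is not a perfect cube.
  y = -3: RHS = -746 is not a perfect cube.
Continuing the search up to |y| = 30 finds no solutions either.
No (x, y) in the scanned range satisfies the equation.

No integer solutions with |y| ≤ 30.


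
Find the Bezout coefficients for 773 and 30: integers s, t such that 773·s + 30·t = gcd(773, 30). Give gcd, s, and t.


Euclidean algorithm on (773, 30) — divide until remainder is 0:
  773 = 25 · 30 + 23
  30 = 1 · 23 + 7
  23 = 3 · 7 + 2
  7 = 3 · 2 + 1
  2 = 2 · 1 + 0
gcd(773, 30) = 1.
Track Bezout coefficients alongside the remainders: start with r₀ = 773 = a·1 + b·0 (s = 1, t = 0) and r₁ = 30 = a·0 + b·1 (s = 0, t = 1); each new remainder r_{k+1} = r_{k-1} − q_k·r_k inherits s_{k+1} = s_{k-1} − q_k·s_k, t_{k+1} = t_{k-1} − q_k·t_k, so r_k = a·s_k + b·t_k at every step:
  q = 25: r = 23, s = 1 − 25·0 = 1, t = 0 − 25·1 = -25  (check: 773·1 + 30·(-25) = 23)
  q = 1: r = 7, s = 0 − 1·1 = -1, t = 1 − 1·(-25) = 26  (check: 773·(-1) + 30·26 = 7)
  q = 3: r = 2, s = 1 − 3·(-1) = 4, t = -25 − 3·26 = -103  (check: 773·4 + 30·(-103) = 2)
  q = 3: r = 1, s = -1 − 3·4 = -13, t = 26 − 3·(-103) = 335  (check: 773·(-13) + 30·335 = 1)
The row with r = 1 (the gcd) gives the Bezout coefficients s = -13, t = 335.
Result: 773 · (-13) + 30 · (335) = 1.

gcd(773, 30) = 1; s = -13, t = 335 (check: 773·(-13) + 30·335 = 1).


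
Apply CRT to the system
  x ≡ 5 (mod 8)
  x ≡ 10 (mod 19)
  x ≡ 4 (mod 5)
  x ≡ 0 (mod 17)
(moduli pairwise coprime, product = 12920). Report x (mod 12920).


Product of moduli M = 8 · 19 · 5 · 17 = 12920.
Merge one congruence at a time:
  Start: x ≡ 5 (mod 8).
  Combine with x ≡ 10 (mod 19); new modulus lcm = 152.
    Write x = 5 + 8·t and substitute into x ≡ 10 (mod 19): 8·t ≡ 10 − 5 = 5 (mod 19).
    The inverse of 8 mod 19 is 12 (since 8·12 = 96 = 5·19 + 1), so t ≡ 12·5 = 60 ≡ 3 (mod 19).
    Then x = 5 + 8·3 = 29, valid modulo lcm(8, 19) = 152: x ≡ 29 (mod 152).
  Combine with x ≡ 4 (mod 5); new modulus lcm = 760.
    Write x = 29 + 152·t and substitute into x ≡ 4 (mod 5): 152·t ≡ 4 − 29 = -25 (mod 5).
    Reduce coefficients mod 5: 2·t ≡ 0 (mod 5).
    The inverse of 2 mod 5 is 3 (since 2·3 = 6 = 1·5 + 1), so t ≡ 3·0 = 0 ≡ 0 (mod 5).
    Then x = 29 + 152·0 = 29, valid modulo lcm(152, 5) = 760: x ≡ 29 (mod 760).
  Combine with x ≡ 0 (mod 17); new modulus lcm = 12920.
    Write x = 29 + 760·t and substitute into x ≡ 0 (mod 17): 760·t ≡ 0 − 29 = -29 (mod 17).
    Reduce coefficients mod 17: 12·t ≡ 5 (mod 17).
    The inverse of 12 mod 17 is 10 (since 12·10 = 120 = 7·17 + 1), so t ≡ 10·5 = 50 ≡ 16 (mod 17).
    Then x = 29 + 760·16 = 12189, valid modulo lcm(760, 17) = 12920: x ≡ 12189 (mod 12920).
Verify against each original: 12189 mod 8 = 5, 12189 mod 19 = 10, 12189 mod 5 = 4, 12189 mod 17 = 0.

x ≡ 12189 (mod 12920).


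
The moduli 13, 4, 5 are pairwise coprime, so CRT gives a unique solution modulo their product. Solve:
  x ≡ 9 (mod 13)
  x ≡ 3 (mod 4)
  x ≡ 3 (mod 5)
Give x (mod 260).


Moduli 13, 4, 5 are pairwise coprime; by CRT there is a unique solution modulo M = 13 · 4 · 5 = 260.
Solve pairwise, accumulating the modulus:
  Start with x ≡ 9 (mod 13).
  Combine with x ≡ 3 (mod 4): since gcd(13, 4) = 1, we get a unique residue mod 52.
    Write x = 9 + 13·t and substitute into x ≡ 3 (mod 4): 13·t ≡ 3 − 9 = -6 (mod 4).
    Reduce coefficients mod 4: 1·t ≡ 2 (mod 4).
    So t ≡ 2 (mod 4).
    Then x = 9 + 13·2 = 35, valid modulo lcm(13, 4) = 52: x ≡ 35 (mod 52).
  Combine with x ≡ 3 (mod 5): since gcd(52, 5) = 1, we get a unique residue mod 260.
    Write x = 35 + 52·t and substitute into x ≡ 3 (mod 5): 52·t ≡ 3 − 35 = -32 (mod 5).
    Reduce coefficients mod 5: 2·t ≡ 3 (mod 5).
    The inverse of 2 mod 5 is 3 (since 2·3 = 6 = 1·5 + 1), so t ≡ 3·3 = 9 ≡ 4 (mod 5).
    Then x = 35 + 52·4 = 243, valid modulo lcm(52, 5) = 260: x ≡ 243 (mod 260).
Verify: 243 mod 13 = 9 ✓, 243 mod 4 = 3 ✓, 243 mod 5 = 3 ✓.

x ≡ 243 (mod 260).


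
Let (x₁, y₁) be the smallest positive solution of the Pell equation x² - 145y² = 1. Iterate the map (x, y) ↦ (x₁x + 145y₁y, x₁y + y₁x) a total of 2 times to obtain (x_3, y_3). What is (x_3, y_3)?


Step 1: Find the fundamental solution (x₁, y₁) of x² - 145y² = 1.
  Expand √145 as a continued fraction. a₀ = ⌊√145⌋ = 12; iterate m_{k+1} = d_k·a_k − m_k, d_{k+1} = (145 − m_{k+1}²)/d_k, a_{k+1} = ⌊(a₀ + m_{k+1})/d_{k+1}⌋ (starting m₀ = 0, d₀ = 1), with convergents p_k = a_k·p_{k-1} + p_{k-2}, q_k = a_k·q_{k-1} + q_{k-2} (p₋₁ = 1, q₋₁ = 0):
  k = 0: a₀ = 12; p₀/q₀ = 12/1; p₀² − 145·q₀² = 144 − 145 = -1.
  k = 1: m = 12, d = 1, a = ⌊(12 + 12)/1⌋ = 24; p/q = (24·12 + 1)/(24·1 + 0) = 289/24; p² − 145·q² = 83521 − 83520 = 1.
  The first convergent with p² − 145·q² = 1 gives the fundamental solution (x₁, y₁) = (289, 24).
Step 2: Apply the recurrence (x_{n+1}, y_{n+1}) = (x₁x_n + 145y₁y_n, x₁y_n + y₁x_n) repeatedly.
  From (x_1, y_1) = (289, 24): x_2 = 289·289 + 145·24·24 = 167041; y_2 = 289·24 + 24·289 = 13872.
  From (x_2, y_2) = (167041, 13872): x_3 = 289·167041 + 145·24·13872 = 96549409; y_3 = 289·13872 + 24·167041 = 8017992.
Step 3: Verify x_3² - 145·y_3² = 9321788378249281 - 9321788378249280 = 1 (should be 1). ✓

(x_1, y_1) = (289, 24); (x_3, y_3) = (96549409, 8017992).


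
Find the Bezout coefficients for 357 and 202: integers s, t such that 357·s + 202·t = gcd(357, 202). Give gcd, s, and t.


Euclidean algorithm on (357, 202) — divide until remainder is 0:
  357 = 1 · 202 + 155
  202 = 1 · 155 + 47
  155 = 3 · 47 + 14
  47 = 3 · 14 + 5
  14 = 2 · 5 + 4
  5 = 1 · 4 + 1
  4 = 4 · 1 + 0
gcd(357, 202) = 1.
Track Bezout coefficients alongside the remainders: start with r₀ = 357 = a·1 + b·0 (s = 1, t = 0) and r₁ = 202 = a·0 + b·1 (s = 0, t = 1); each new remainder r_{k+1} = r_{k-1} − q_k·r_k inherits s_{k+1} = s_{k-1} − q_k·s_k, t_{k+1} = t_{k-1} − q_k·t_k, so r_k = a·s_k + b·t_k at every step:
  q = 1: r = 155, s = 1 − 1·0 = 1, t = 0 − 1·1 = -1  (check: 357·1 + 202·(-1) = 155)
  q = 1: r = 47, s = 0 − 1·1 = -1, t = 1 − 1·(-1) = 2  (check: 357·(-1) + 202·2 = 47)
  q = 3: r = 14, s = 1 − 3·(-1) = 4, t = -1 − 3·2 = -7  (check: 357·4 + 202·(-7) = 14)
  q = 3: r = 5, s = -1 − 3·4 = -13, t = 2 − 3·(-7) = 23  (check: 357·(-13) + 202·23 = 5)
  q = 2: r = 4, s = 4 − 2·(-13) = 30, t = -7 − 2·23 = -53  (check: 357·30 + 202·(-53) = 4)
  q = 1: r = 1, s = -13 − 1·30 = -43, t = 23 − 1·(-53) = 76  (check: 357·(-43) + 202·76 = 1)
The row with r = 1 (the gcd) gives the Bezout coefficients s = -43, t = 76.
Result: 357 · (-43) + 202 · (76) = 1.

gcd(357, 202) = 1; s = -43, t = 76 (check: 357·(-43) + 202·76 = 1).


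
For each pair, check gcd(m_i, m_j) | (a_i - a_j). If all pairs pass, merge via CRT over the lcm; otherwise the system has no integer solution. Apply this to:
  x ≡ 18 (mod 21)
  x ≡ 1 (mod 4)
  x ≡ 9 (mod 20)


Moduli 21, 4, 20 are not pairwise coprime, so CRT works modulo lcm(m_i) when all pairwise compatibility conditions hold.
Pairwise compatibility: gcd(m_i, m_j) must divide a_i - a_j for every pair.
Merge one congruence at a time:
  Start: x ≡ 18 (mod 21).
  Combine with x ≡ 1 (mod 4): gcd(21, 4) = 1; 1 - 18 = -17, which IS divisible by 1, so compatible.
    Write x = 18 + 21·t and substitute into x ≡ 1 (mod 4): 21·t ≡ 1 − 18 = -17 (mod 4).
    Reduce coefficients mod 4: 1·t ≡ 3 (mod 4).
    So t ≡ 3 (mod 4).
    Then x = 18 + 21·3 = 81, valid modulo lcm(21, 4) = 84: x ≡ 81 (mod 84).
  Combine with x ≡ 9 (mod 20): gcd(84, 20) = 4; 9 - 81 = -72, which IS divisible by 4, so compatible.
    Write x = 81 + 84·t and substitute into x ≡ 9 (mod 20): 84·t ≡ 9 − 81 = -72 (mod 20).
    Divide the congruence (and modulus) by g = 4: 21·t ≡ -18 (mod 5).
    Reduce coefficients mod 5: 1·t ≡ 2 (mod 5).
    So t ≡ 2 (mod 5).
    Then x = 81 + 84·2 = 249, valid modulo lcm(84, 20) = 420: x ≡ 249 (mod 420).
Verify: 249 mod 21 = 18, 249 mod 4 = 1, 249 mod 20 = 9.

x ≡ 249 (mod 420).


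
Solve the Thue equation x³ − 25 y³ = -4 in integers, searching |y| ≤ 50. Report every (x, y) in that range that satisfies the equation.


The equation is x³ - 25y³ = -4. For fixed y, x³ = 25·y³ − 4, so a solution requires the RHS to be a perfect cube.
Strategy: iterate y from -50 to 50, compute RHS = 25·y³ − 4, and check whether it is a (positive or negative) perfect cube.
Check small values of y:
  y = 0: RHS = -4 is not a perfect cube.
  y = 1: RHS = 21 is not a perfect cube.
  y = -1: RHS = -29 is not a perfect cube.
  y = 2: RHS = 196 is not a perfect cube.
  y = -2: RHS = -204 is not a perfect cube.
  y = 3: RHS = 671 is not a perfect cube.
  y = -3: RHS = -679 is not a perfect cube.
Continuing the search up to |y| = 50 finds no solutions either.
No (x, y) in the scanned range satisfies the equation.

No integer solutions with |y| ≤ 50.


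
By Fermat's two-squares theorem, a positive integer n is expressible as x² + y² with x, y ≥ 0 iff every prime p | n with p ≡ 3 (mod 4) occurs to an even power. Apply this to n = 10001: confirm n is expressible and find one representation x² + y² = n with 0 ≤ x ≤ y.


Step 1: Factor n = 10001 = 73 · 137.
Step 2: Check the mod-4 condition on each prime factor: 73 ≡ 1 (mod 4), exponent 1; 137 ≡ 1 (mod 4), exponent 1.
All primes ≡ 3 (mod 4) appear to even exponent (or don't appear), so by the two-squares theorem n IS expressible as a sum of two squares.
Step 3: Build a representation. Here n = 73 · 137 is a product of primes ≡ 1 (mod 4). Each prime p ≡ 1 (mod 4) is itself a sum of two squares; find a² by testing p − a² for a perfect square:
  73: 73 − 1² = 72, 73 − 2² = 69, 73 − 3² = 64 = 8² ⇒ 73 = 3² + 8².
  137: 137 − 1² = 136, 137 − 2² = 133, 137 − 3² = 128, 137 − 4² = 121 = 11² ⇒ 137 = 4² + 11².
  Combine using the Brahmagupta–Fibonacci identity (a² + b²)(c² + d²) = (ac − bd)² + (ad + bc)² = (ac + bd)² + (ad − bc)²:
  73 · 137 = 10001: from (3² + 8²)(4² + 11²), take (3·4 − 8·11, 3·11 + 8·4) = (12 − 88, 33 + 32) = (-76, 65); dropping signs (only squares matter) gives (76, 65); check 76² + 65² = 5776 + 4225 = 10001 ✓.
Step 4: Order so x ≤ y and verify: 65² + 76² = 4225 + 5776 = 10001 = n. ✓

n = 10001 = 65² + 76² (one valid representation with x ≤ y).


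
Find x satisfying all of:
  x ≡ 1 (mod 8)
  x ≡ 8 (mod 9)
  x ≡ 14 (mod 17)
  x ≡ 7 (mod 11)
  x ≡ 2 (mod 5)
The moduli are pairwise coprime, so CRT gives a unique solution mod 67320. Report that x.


Product of moduli M = 8 · 9 · 17 · 11 · 5 = 67320.
Merge one congruence at a time:
  Start: x ≡ 1 (mod 8).
  Combine with x ≡ 8 (mod 9); new modulus lcm = 72.
    Write x = 1 + 8·t and substitute into x ≡ 8 (mod 9): 8·t ≡ 8 − 1 = 7 (mod 9).
    The inverse of 8 mod 9 is 8 (since 8·8 = 64 = 7·9 + 1), so t ≡ 8·7 = 56 ≡ 2 (mod 9).
    Then x = 1 + 8·2 = 17, valid modulo lcm(8, 9) = 72: x ≡ 17 (mod 72).
  Combine with x ≡ 14 (mod 17); new modulus lcm = 1224.
    Write x = 17 + 72·t and substitute into x ≡ 14 (mod 17): 72·t ≡ 14 − 17 = -3 (mod 17).
    Reduce coefficients mod 17: 4·t ≡ 14 (mod 17).
    The inverse of 4 mod 17 is 13 (since 4·13 = 52 = 3·17 + 1), so t ≡ 13·14 = 182 ≡ 12 (mod 17).
    Then x = 17 + 72·12 = 881, valid modulo lcm(72, 17) = 1224: x ≡ 881 (mod 1224).
  Combine with x ≡ 7 (mod 11); new modulus lcm = 13464.
    Write x = 881 + 1224·t and substitute into x ≡ 7 (mod 11): 1224·t ≡ 7 − 881 = -874 (mod 11).
    Reduce coefficients mod 11: 3·t ≡ 6 (mod 11).
    The inverse of 3 mod 11 is 4 (since 3·4 = 12 = 1·11 + 1), so t ≡ 4·6 = 24 ≡ 2 (mod 11).
    Then x = 881 + 1224·2 = 3329, valid modulo lcm(1224, 11) = 13464: x ≡ 3329 (mod 13464).
  Combine with x ≡ 2 (mod 5); new modulus lcm = 67320.
    Write x = 3329 + 13464·t and substitute into x ≡ 2 (mod 5): 13464·t ≡ 2 − 3329 = -3327 (mod 5).
    Reduce coefficients mod 5: 4·t ≡ 3 (mod 5).
    The inverse of 4 mod 5 is 4 (since 4·4 = 16 = 3·5 + 1), so t ≡ 4·3 = 12 ≡ 2 (mod 5).
    Then x = 3329 + 13464·2 = 30257, valid modulo lcm(13464, 5) = 67320: x ≡ 30257 (mod 67320).
Verify against each original: 30257 mod 8 = 1, 30257 mod 9 = 8, 30257 mod 17 = 14, 30257 mod 11 = 7, 30257 mod 5 = 2.

x ≡ 30257 (mod 67320).


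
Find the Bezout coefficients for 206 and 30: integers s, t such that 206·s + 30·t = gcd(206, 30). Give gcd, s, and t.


Euclidean algorithm on (206, 30) — divide until remainder is 0:
  206 = 6 · 30 + 26
  30 = 1 · 26 + 4
  26 = 6 · 4 + 2
  4 = 2 · 2 + 0
gcd(206, 30) = 2.
Track Bezout coefficients alongside the remainders: start with r₀ = 206 = a·1 + b·0 (s = 1, t = 0) and r₁ = 30 = a·0 + b·1 (s = 0, t = 1); each new remainder r_{k+1} = r_{k-1} − q_k·r_k inherits s_{k+1} = s_{k-1} − q_k·s_k, t_{k+1} = t_{k-1} − q_k·t_k, so r_k = a·s_k + b·t_k at every step:
  q = 6: r = 26, s = 1 − 6·0 = 1, t = 0 − 6·1 = -6  (check: 206·1 + 30·(-6) = 26)
  q = 1: r = 4, s = 0 − 1·1 = -1, t = 1 − 1·(-6) = 7  (check: 206·(-1) + 30·7 = 4)
  q = 6: r = 2, s = 1 − 6·(-1) = 7, t = -6 − 6·7 = -48  (check: 206·7 + 30·(-48) = 2)
The row with r = 2 (the gcd) gives the Bezout coefficients s = 7, t = -48.
Result: 206 · (7) + 30 · (-48) = 2.

gcd(206, 30) = 2; s = 7, t = -48 (check: 206·7 + 30·(-48) = 2).


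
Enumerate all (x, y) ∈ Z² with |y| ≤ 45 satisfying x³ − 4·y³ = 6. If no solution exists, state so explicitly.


The equation is x³ - 4y³ = 6. For fixed y, x³ = 4·y³ + 6, so a solution requires the RHS to be a perfect cube.
Strategy: iterate y from -45 to 45, compute RHS = 4·y³ + 6, and check whether it is a (positive or negative) perfect cube.
Check small values of y:
  y = 0: RHS = 6 is not a perfect cube.
  y = 1: RHS = 10 is not a perfect cube.
  y = -1: RHS = 2 is not a perfect cube.
  y = 2: RHS = 38 is not a perfect cube.
  y = -2: RHS = -26 is not a perfect cube.
  y = 3: RHS = 114 is not a perfect cube.
  y = -3: RHS = -102 is not a perfect cube.
Continuing the search up to |y| = 45 finds no solutions either.
No (x, y) in the scanned range satisfies the equation.

No integer solutions with |y| ≤ 45.


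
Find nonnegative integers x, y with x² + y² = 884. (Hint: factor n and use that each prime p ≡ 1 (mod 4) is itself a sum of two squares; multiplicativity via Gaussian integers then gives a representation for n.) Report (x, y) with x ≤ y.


Step 1: Factor n = 884 = 2^2 · 13 · 17.
Step 2: Check the mod-4 condition on each prime factor: 2 = 2 (special); 13 ≡ 1 (mod 4), exponent 1; 17 ≡ 1 (mod 4), exponent 1.
All primes ≡ 3 (mod 4) appear to even exponent (or don't appear), so by the two-squares theorem n IS expressible as a sum of two squares.
Step 3: Build a representation. Group n = k² · m with k = 2 and m = 13 · 17 = 221 (a product of primes ≡ 1 (mod 4)); a representation of m scales to one of n via (k·x)² + (k·y)² = k²(x² + y²). Each prime p ≡ 1 (mod 4) is itself a sum of two squares; find a² by testing p − a² for a perfect square:
  13: 13 − 1² = 12, 13 − 2² = 9 = 3² ⇒ 13 = 2² + 3².
  17: 17 − 1² = 16 = 4² ⇒ 17 = 1² + 4².
  Combine using the Brahmagupta–Fibonacci identity (a² + b²)(c² + d²) = (ac − bd)² + (ad + bc)² = (ac + bd)² + (ad − bc)²:
  13 · 17 = 221: from (2² + 3²)(1² + 4²), take (2·1 − 3·4, 2·4 + 3·1) = (2 − 12, 8 + 3) = (-10, 11); dropping signs (only squares matter) gives (10, 11); check 10² + 11² = 100 + 121 = 221 ✓.
  Scale by k = 2: (2·10, 2·11) = (20, 22).
Step 4: Order so x ≤ y and verify: 20² + 22² = 400 + 484 = 884 = n. ✓

n = 884 = 20² + 22² (one valid representation with x ≤ y).


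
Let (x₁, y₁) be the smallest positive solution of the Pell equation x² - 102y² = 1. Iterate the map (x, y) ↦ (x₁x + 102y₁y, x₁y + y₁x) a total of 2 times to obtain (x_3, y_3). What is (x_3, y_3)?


Step 1: Find the fundamental solution (x₁, y₁) of x² - 102y² = 1.
  Expand √102 as a continued fraction. a₀ = ⌊√102⌋ = 10; iterate m_{k+1} = d_k·a_k − m_k, d_{k+1} = (102 − m_{k+1}²)/d_k, a_{k+1} = ⌊(a₀ + m_{k+1})/d_{k+1}⌋ (starting m₀ = 0, d₀ = 1), with convergents p_k = a_k·p_{k-1} + p_{k-2}, q_k = a_k·q_{k-1} + q_{k-2} (p₋₁ = 1, q₋₁ = 0):
  k = 0: a₀ = 10; p₀/q₀ = 10/1; p₀² − 102·q₀² = 100 − 102 = -2.
  k = 1: m = 10, d = 2, a = ⌊(10 + 10)/2⌋ = 10; p/q = (10·10 + 1)/(10·1 + 0) = 101/10; p² − 102·q² = 10201 − 10200 = 1.
  The first convergent with p² − 102·q² = 1 gives the fundamental solution (x₁, y₁) = (101, 10).
Step 2: Apply the recurrence (x_{n+1}, y_{n+1}) = (x₁x_n + 102y₁y_n, x₁y_n + y₁x_n) repeatedly.
  From (x_1, y_1) = (101, 10): x_2 = 101·101 + 102·10·10 = 20401; y_2 = 101·10 + 10·101 = 2020.
  From (x_2, y_2) = (20401, 2020): x_3 = 101·20401 + 102·10·2020 = 4120901; y_3 = 101·2020 + 10·20401 = 408030.
Step 3: Verify x_3² - 102·y_3² = 16981825051801 - 16981825051800 = 1 (should be 1). ✓

(x_1, y_1) = (101, 10); (x_3, y_3) = (4120901, 408030).


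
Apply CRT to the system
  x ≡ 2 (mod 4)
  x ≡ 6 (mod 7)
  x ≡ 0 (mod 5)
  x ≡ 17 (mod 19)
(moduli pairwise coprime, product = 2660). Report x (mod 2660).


Product of moduli M = 4 · 7 · 5 · 19 = 2660.
Merge one congruence at a time:
  Start: x ≡ 2 (mod 4).
  Combine with x ≡ 6 (mod 7); new modulus lcm = 28.
    Write x = 2 + 4·t and substitute into x ≡ 6 (mod 7): 4·t ≡ 6 − 2 = 4 (mod 7).
    The inverse of 4 mod 7 is 2 (since 4·2 = 8 = 1·7 + 1), so t ≡ 2·4 = 8 ≡ 1 (mod 7).
    Then x = 2 + 4·1 = 6, valid modulo lcm(4, 7) = 28: x ≡ 6 (mod 28).
  Combine with x ≡ 0 (mod 5); new modulus lcm = 140.
    Write x = 6 + 28·t and substitute into x ≡ 0 (mod 5): 28·t ≡ 0 − 6 = -6 (mod 5).
    Reduce coefficients mod 5: 3·t ≡ 4 (mod 5).
    The inverse of 3 mod 5 is 2 (since 3·2 = 6 = 1·5 + 1), so t ≡ 2·4 = 8 ≡ 3 (mod 5).
    Then x = 6 + 28·3 = 90, valid modulo lcm(28, 5) = 140: x ≡ 90 (mod 140).
  Combine with x ≡ 17 (mod 19); new modulus lcm = 2660.
    Write x = 90 + 140·t and substitute into x ≡ 17 (mod 19): 140·t ≡ 17 − 90 = -73 (mod 19).
    Reduce coefficients mod 19: 7·t ≡ 3 (mod 19).
    The inverse of 7 mod 19 is 11 (since 7·11 = 77 = 4·19 + 1), so t ≡ 11·3 = 33 ≡ 14 (mod 19).
    Then x = 90 + 140·14 = 2050, valid modulo lcm(140, 19) = 2660: x ≡ 2050 (mod 2660).
Verify against each original: 2050 mod 4 = 2, 2050 mod 7 = 6, 2050 mod 5 = 0, 2050 mod 19 = 17.

x ≡ 2050 (mod 2660).


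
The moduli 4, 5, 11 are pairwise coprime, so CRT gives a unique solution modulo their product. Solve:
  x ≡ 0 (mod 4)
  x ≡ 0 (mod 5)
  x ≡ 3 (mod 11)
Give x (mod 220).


Moduli 4, 5, 11 are pairwise coprime; by CRT there is a unique solution modulo M = 4 · 5 · 11 = 220.
Solve pairwise, accumulating the modulus:
  Start with x ≡ 0 (mod 4).
  Combine with x ≡ 0 (mod 5): since gcd(4, 5) = 1, we get a unique residue mod 20.
    Write x = 0 + 4·t and substitute into x ≡ 0 (mod 5): 4·t ≡ 0 − 0 = 0 (mod 5).
    The inverse of 4 mod 5 is 4 (since 4·4 = 16 = 3·5 + 1), so t ≡ 4·0 = 0 ≡ 0 (mod 5).
    Then x = 0 + 4·0 = 0, valid modulo lcm(4, 5) = 20: x ≡ 0 (mod 20).
  Combine with x ≡ 3 (mod 11): since gcd(20, 11) = 1, we get a unique residue mod 220.
    Write x = 0 + 20·t and substitute into x ≡ 3 (mod 11): 20·t ≡ 3 − 0 = 3 (mod 11).
    Reduce coefficients mod 11: 9·t ≡ 3 (mod 11).
    The inverse of 9 mod 11 is 5 (since 9·5 = 45 = 4·11 + 1), so t ≡ 5·3 = 15 ≡ 4 (mod 11).
    Then x = 0 + 20·4 = 80, valid modulo lcm(20, 11) = 220: x ≡ 80 (mod 220).
Verify: 80 mod 4 = 0 ✓, 80 mod 5 = 0 ✓, 80 mod 11 = 3 ✓.

x ≡ 80 (mod 220).


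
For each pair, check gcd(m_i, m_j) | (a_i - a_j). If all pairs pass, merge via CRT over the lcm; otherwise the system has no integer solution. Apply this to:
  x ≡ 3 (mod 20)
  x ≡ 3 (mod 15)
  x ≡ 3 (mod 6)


Moduli 20, 15, 6 are not pairwise coprime, so CRT works modulo lcm(m_i) when all pairwise compatibility conditions hold.
Pairwise compatibility: gcd(m_i, m_j) must divide a_i - a_j for every pair.
Merge one congruence at a time:
  Start: x ≡ 3 (mod 20).
  Combine with x ≡ 3 (mod 15): gcd(20, 15) = 5; 3 - 3 = 0, which IS divisible by 5, so compatible.
    Write x = 3 + 20·t and substitute into x ≡ 3 (mod 15): 20·t ≡ 3 − 3 = 0 (mod 15).
    Divide the congruence (and modulus) by g = 5: 4·t ≡ 0 (mod 3).
    Reduce coefficients mod 3: 1·t ≡ 0 (mod 3).
    So t ≡ 0 (mod 3).
    Then x = 3 + 20·0 = 3, valid modulo lcm(20, 15) = 60: x ≡ 3 (mod 60).
  Combine with x ≡ 3 (mod 6): gcd(60, 6) = 6; 3 - 3 = 0, which IS divisible by 6, so compatible.
    Write x = 3 + 60·t and substitute into x ≡ 3 (mod 6): 60·t ≡ 3 − 3 = 0 (mod 6).
    Divide the congruence (and modulus) by g = 6: 10·t ≡ 0 (mod 1).
    Modulo 1 every t works; take t = 0.
    Then x = 3 + 60·0 = 3, valid modulo lcm(60, 6) = 60: x ≡ 3 (mod 60).
Verify: 3 mod 20 = 3, 3 mod 15 = 3, 3 mod 6 = 3.

x ≡ 3 (mod 60).


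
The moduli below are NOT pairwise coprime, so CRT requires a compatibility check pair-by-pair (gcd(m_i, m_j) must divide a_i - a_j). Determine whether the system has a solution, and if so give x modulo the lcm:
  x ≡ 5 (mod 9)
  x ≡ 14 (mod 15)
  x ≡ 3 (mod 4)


Moduli 9, 15, 4 are not pairwise coprime, so CRT works modulo lcm(m_i) when all pairwise compatibility conditions hold.
Pairwise compatibility: gcd(m_i, m_j) must divide a_i - a_j for every pair.
Merge one congruence at a time:
  Start: x ≡ 5 (mod 9).
  Combine with x ≡ 14 (mod 15): gcd(9, 15) = 3; 14 - 5 = 9, which IS divisible by 3, so compatible.
    Write x = 5 + 9·t and substitute into x ≡ 14 (mod 15): 9·t ≡ 14 − 5 = 9 (mod 15).
    Divide the congruence (and modulus) by g = 3: 3·t ≡ 3 (mod 5).
    The inverse of 3 mod 5 is 2 (since 3·2 = 6 = 1·5 + 1), so t ≡ 2·3 = 6 ≡ 1 (mod 5).
    Then x = 5 + 9·1 = 14, valid modulo lcm(9, 15) = 45: x ≡ 14 (mod 45).
  Combine with x ≡ 3 (mod 4): gcd(45, 4) = 1; 3 - 14 = -11, which IS divisible by 1, so compatible.
    Write x = 14 + 45·t and substitute into x ≡ 3 (mod 4): 45·t ≡ 3 − 14 = -11 (mod 4).
    Reduce coefficients mod 4: 1·t ≡ 1 (mod 4).
    So t ≡ 1 (mod 4).
    Then x = 14 + 45·1 = 59, valid modulo lcm(45, 4) = 180: x ≡ 59 (mod 180).
Verify: 59 mod 9 = 5, 59 mod 15 = 14, 59 mod 4 = 3.

x ≡ 59 (mod 180).


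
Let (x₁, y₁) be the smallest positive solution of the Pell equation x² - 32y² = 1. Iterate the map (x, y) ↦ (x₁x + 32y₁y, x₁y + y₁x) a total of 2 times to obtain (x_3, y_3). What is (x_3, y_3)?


Step 1: Find the fundamental solution (x₁, y₁) of x² - 32y² = 1.
  Expand √32 as a continued fraction. a₀ = ⌊√32⌋ = 5; iterate m_{k+1} = d_k·a_k − m_k, d_{k+1} = (32 − m_{k+1}²)/d_k, a_{k+1} = ⌊(a₀ + m_{k+1})/d_{k+1}⌋ (starting m₀ = 0, d₀ = 1), with convergents p_k = a_k·p_{k-1} + p_{k-2}, q_k = a_k·q_{k-1} + q_{k-2} (p₋₁ = 1, q₋₁ = 0):
  k = 0: a₀ = 5; p₀/q₀ = 5/1; p₀² − 32·q₀² = 25 − 32 = -7.
  k = 1: m = 5, d = 7, a = ⌊(5 + 5)/7⌋ = 1; p/q = (1·5 + 1)/(1·1 + 0) = 6/1; p² − 32·q² = 36 − 32 = 4.
  k = 2: m = 2, d = 4, a = ⌊(5 + 2)/4⌋ = 1; p/q = (1·6 + 5)/(1·1 + 1) = 11/2; p² − 32·q² = 121 − 128 = -7.
  k = 3: m = 2, d = 7, a = ⌊(5 + 2)/7⌋ = 1; p/q = (1·11 + 6)/(1·2 + 1) = 17/3; p² − 32·q² = 289 − 288 = 1.
  The first convergent with p² − 32·q² = 1 gives the fundamental solution (x₁, y₁) = (17, 3).
Step 2: Apply the recurrence (x_{n+1}, y_{n+1}) = (x₁x_n + 32y₁y_n, x₁y_n + y₁x_n) repeatedly.
  From (x_1, y_1) = (17, 3): x_2 = 17·17 + 32·3·3 = 577; y_2 = 17·3 + 3·17 = 102.
  From (x_2, y_2) = (577, 102): x_3 = 17·577 + 32·3·102 = 19601; y_3 = 17·102 + 3·577 = 3465.
Step 3: Verify x_3² - 32·y_3² = 384199201 - 384199200 = 1 (should be 1). ✓

(x_1, y_1) = (17, 3); (x_3, y_3) = (19601, 3465).


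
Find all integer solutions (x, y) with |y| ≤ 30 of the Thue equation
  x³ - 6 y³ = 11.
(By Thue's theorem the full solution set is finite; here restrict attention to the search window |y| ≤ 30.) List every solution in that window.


The equation is x³ - 6y³ = 11. For fixed y, x³ = 6·y³ + 11, so a solution requires the RHS to be a perfect cube.
Strategy: iterate y from -30 to 30, compute RHS = 6·y³ + 11, and check whether it is a (positive or negative) perfect cube.
Check small values of y:
  y = 0: RHS = 11 is not a perfect cube.
  y = 1: RHS = 17 is not a perfect cube.
  y = -1: RHS = 5 is not a perfect cube.
  y = 2: RHS = 59 is not a perfect cube.
  y = -2: RHS = -37 is not a perfect cube.
  y = 3: RHS = 173 is not a perfect cube.
  y = -3: RHS = -151 is not a perfect cube.
Continuing the search up to |y| = 30 finds no solutions either.
No (x, y) in the scanned range satisfies the equation.

No integer solutions with |y| ≤ 30.


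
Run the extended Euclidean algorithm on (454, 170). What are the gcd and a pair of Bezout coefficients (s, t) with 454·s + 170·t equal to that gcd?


Euclidean algorithm on (454, 170) — divide until remainder is 0:
  454 = 2 · 170 + 114
  170 = 1 · 114 + 56
  114 = 2 · 56 + 2
  56 = 28 · 2 + 0
gcd(454, 170) = 2.
Track Bezout coefficients alongside the remainders: start with r₀ = 454 = a·1 + b·0 (s = 1, t = 0) and r₁ = 170 = a·0 + b·1 (s = 0, t = 1); each new remainder r_{k+1} = r_{k-1} − q_k·r_k inherits s_{k+1} = s_{k-1} − q_k·s_k, t_{k+1} = t_{k-1} − q_k·t_k, so r_k = a·s_k + b·t_k at every step:
  q = 2: r = 114, s = 1 − 2·0 = 1, t = 0 − 2·1 = -2  (check: 454·1 + 170·(-2) = 114)
  q = 1: r = 56, s = 0 − 1·1 = -1, t = 1 − 1·(-2) = 3  (check: 454·(-1) + 170·3 = 56)
  q = 2: r = 2, s = 1 − 2·(-1) = 3, t = -2 − 2·3 = -8  (check: 454·3 + 170·(-8) = 2)
The row with r = 2 (the gcd) gives the Bezout coefficients s = 3, t = -8.
Result: 454 · (3) + 170 · (-8) = 2.

gcd(454, 170) = 2; s = 3, t = -8 (check: 454·3 + 170·(-8) = 2).


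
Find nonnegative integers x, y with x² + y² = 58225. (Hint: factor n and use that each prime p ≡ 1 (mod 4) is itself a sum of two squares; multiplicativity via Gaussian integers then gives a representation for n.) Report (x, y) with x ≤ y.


Step 1: Factor n = 58225 = 5^2 · 17 · 137.
Step 2: Check the mod-4 condition on each prime factor: 5 ≡ 1 (mod 4), exponent 2; 17 ≡ 1 (mod 4), exponent 1; 137 ≡ 1 (mod 4), exponent 1.
All primes ≡ 3 (mod 4) appear to even exponent (or don't appear), so by the two-squares theorem n IS expressible as a sum of two squares.
Step 3: Build a representation. Group n = k² · m with k = 5 and m = 17 · 137 = 2329 (a product of primes ≡ 1 (mod 4)); a representation of m scales to one of n via (k·x)² + (k·y)² = k²(x² + y²). Each prime p ≡ 1 (mod 4) is itself a sum of two squares; find a² by testing p − a² for a perfect square:
  17: 17 − 1² = 16 = 4² ⇒ 17 = 1² + 4².
  137: 137 − 1² = 136, 137 − 2² = 133, 137 − 3² = 128, 137 − 4² = 121 = 11² ⇒ 137 = 4² + 11².
  Combine using the Brahmagupta–Fibonacci identity (a² + b²)(c² + d²) = (ac − bd)² + (ad + bc)² = (ac + bd)² + (ad − bc)²:
  17 · 137 = 2329: from (1² + 4²)(4² + 11²), take (1·4 − 4·11, 1·11 + 4·4) = (4 − 44, 11 + 16) = (-40, 27); dropping signs (only squares matter) gives (40, 27); check 40² + 27² = 1600 + 729 = 2329 ✓.
  Scale by k = 5: (5·40, 5·27) = (200, 135).
Step 4: Order so x ≤ y and verify: 135² + 200² = 18225 + 40000 = 58225 = n. ✓

n = 58225 = 135² + 200² (one valid representation with x ≤ y).


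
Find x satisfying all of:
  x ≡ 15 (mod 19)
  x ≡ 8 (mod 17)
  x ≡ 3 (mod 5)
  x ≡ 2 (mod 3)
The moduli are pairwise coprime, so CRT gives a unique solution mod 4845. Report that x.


Product of moduli M = 19 · 17 · 5 · 3 = 4845.
Merge one congruence at a time:
  Start: x ≡ 15 (mod 19).
  Combine with x ≡ 8 (mod 17); new modulus lcm = 323.
    Write x = 15 + 19·t and substitute into x ≡ 8 (mod 17): 19·t ≡ 8 − 15 = -7 (mod 17).
    Reduce coefficients mod 17: 2·t ≡ 10 (mod 17).
    The inverse of 2 mod 17 is 9 (since 2·9 = 18 = 1·17 + 1), so t ≡ 9·10 = 90 ≡ 5 (mod 17).
    Then x = 15 + 19·5 = 110, valid modulo lcm(19, 17) = 323: x ≡ 110 (mod 323).
  Combine with x ≡ 3 (mod 5); new modulus lcm = 1615.
    Write x = 110 + 323·t and substitute into x ≡ 3 (mod 5): 323·t ≡ 3 − 110 = -107 (mod 5).
    Reduce coefficients mod 5: 3·t ≡ 3 (mod 5).
    The inverse of 3 mod 5 is 2 (since 3·2 = 6 = 1·5 + 1), so t ≡ 2·3 = 6 ≡ 1 (mod 5).
    Then x = 110 + 323·1 = 433, valid modulo lcm(323, 5) = 1615: x ≡ 433 (mod 1615).
  Combine with x ≡ 2 (mod 3); new modulus lcm = 4845.
    Write x = 433 + 1615·t and substitute into x ≡ 2 (mod 3): 1615·t ≡ 2 − 433 = -431 (mod 3).
    Reduce coefficients mod 3: 1·t ≡ 1 (mod 3).
    So t ≡ 1 (mod 3).
    Then x = 433 + 1615·1 = 2048, valid modulo lcm(1615, 3) = 4845: x ≡ 2048 (mod 4845).
Verify against each original: 2048 mod 19 = 15, 2048 mod 17 = 8, 2048 mod 5 = 3, 2048 mod 3 = 2.

x ≡ 2048 (mod 4845).


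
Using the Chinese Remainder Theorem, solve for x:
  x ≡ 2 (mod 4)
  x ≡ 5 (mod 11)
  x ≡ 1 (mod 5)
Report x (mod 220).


Moduli 4, 11, 5 are pairwise coprime; by CRT there is a unique solution modulo M = 4 · 11 · 5 = 220.
Solve pairwise, accumulating the modulus:
  Start with x ≡ 2 (mod 4).
  Combine with x ≡ 5 (mod 11): since gcd(4, 11) = 1, we get a unique residue mod 44.
    Write x = 2 + 4·t and substitute into x ≡ 5 (mod 11): 4·t ≡ 5 − 2 = 3 (mod 11).
    The inverse of 4 mod 11 is 3 (since 4·3 = 12 = 1·11 + 1), so t ≡ 3·3 = 9 ≡ 9 (mod 11).
    Then x = 2 + 4·9 = 38, valid modulo lcm(4, 11) = 44: x ≡ 38 (mod 44).
  Combine with x ≡ 1 (mod 5): since gcd(44, 5) = 1, we get a unique residue mod 220.
    Write x = 38 + 44·t and substitute into x ≡ 1 (mod 5): 44·t ≡ 1 − 38 = -37 (mod 5).
    Reduce coefficients mod 5: 4·t ≡ 3 (mod 5).
    The inverse of 4 mod 5 is 4 (since 4·4 = 16 = 3·5 + 1), so t ≡ 4·3 = 12 ≡ 2 (mod 5).
    Then x = 38 + 44·2 = 126, valid modulo lcm(44, 5) = 220: x ≡ 126 (mod 220).
Verify: 126 mod 4 = 2 ✓, 126 mod 11 = 5 ✓, 126 mod 5 = 1 ✓.

x ≡ 126 (mod 220).


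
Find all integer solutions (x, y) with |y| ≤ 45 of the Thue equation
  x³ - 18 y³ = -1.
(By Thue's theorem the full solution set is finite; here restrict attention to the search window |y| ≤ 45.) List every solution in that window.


The equation is x³ - 18y³ = -1. For fixed y, x³ = 18·y³ − 1, so a solution requires the RHS to be a perfect cube.
Strategy: iterate y from -45 to 45, compute RHS = 18·y³ − 1, and check whether it is a (positive or negative) perfect cube.
Check small values of y:
  y = 0: RHS = -1 = (-1)³ ⇒ x = -1 works.
  y = 1: RHS = 17 is not a perfect cube.
  y = -1: RHS = -19 is not a perfect cube.
  y = 2: RHS = 143 is not a perfect cube.
  y = -2: RHS = -145 is not a perfect cube.
  y = 3: RHS = 485 is not a perfect cube.
  y = -3: RHS = -487 is not a perfect cube.
Continuing the search up to |y| = 45 finds no further solutions beyond those listed.
Collected solutions: (-1, 0).

Solutions (with |y| ≤ 45): (-1, 0).


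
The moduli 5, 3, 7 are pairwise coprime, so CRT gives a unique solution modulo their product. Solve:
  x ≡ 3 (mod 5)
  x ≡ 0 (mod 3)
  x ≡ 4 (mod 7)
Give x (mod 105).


Moduli 5, 3, 7 are pairwise coprime; by CRT there is a unique solution modulo M = 5 · 3 · 7 = 105.
Solve pairwise, accumulating the modulus:
  Start with x ≡ 3 (mod 5).
  Combine with x ≡ 0 (mod 3): since gcd(5, 3) = 1, we get a unique residue mod 15.
    Write x = 3 + 5·t and substitute into x ≡ 0 (mod 3): 5·t ≡ 0 − 3 = -3 (mod 3).
    Reduce coefficients mod 3: 2·t ≡ 0 (mod 3).
    The inverse of 2 mod 3 is 2 (since 2·2 = 4 = 1·3 + 1), so t ≡ 2·0 = 0 ≡ 0 (mod 3).
    Then x = 3 + 5·0 = 3, valid modulo lcm(5, 3) = 15: x ≡ 3 (mod 15).
  Combine with x ≡ 4 (mod 7): since gcd(15, 7) = 1, we get a unique residue mod 105.
    Write x = 3 + 15·t and substitute into x ≡ 4 (mod 7): 15·t ≡ 4 − 3 = 1 (mod 7).
    Reduce coefficients mod 7: 1·t ≡ 1 (mod 7).
    So t ≡ 1 (mod 7).
    Then x = 3 + 15·1 = 18, valid modulo lcm(15, 7) = 105: x ≡ 18 (mod 105).
Verify: 18 mod 5 = 3 ✓, 18 mod 3 = 0 ✓, 18 mod 7 = 4 ✓.

x ≡ 18 (mod 105).


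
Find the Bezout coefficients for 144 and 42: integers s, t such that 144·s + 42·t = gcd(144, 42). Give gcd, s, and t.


Euclidean algorithm on (144, 42) — divide until remainder is 0:
  144 = 3 · 42 + 18
  42 = 2 · 18 + 6
  18 = 3 · 6 + 0
gcd(144, 42) = 6.
Track Bezout coefficients alongside the remainders: start with r₀ = 144 = a·1 + b·0 (s = 1, t = 0) and r₁ = 42 = a·0 + b·1 (s = 0, t = 1); each new remainder r_{k+1} = r_{k-1} − q_k·r_k inherits s_{k+1} = s_{k-1} − q_k·s_k, t_{k+1} = t_{k-1} − q_k·t_k, so r_k = a·s_k + b·t_k at every step:
  q = 3: r = 18, s = 1 − 3·0 = 1, t = 0 − 3·1 = -3  (check: 144·1 + 42·(-3) = 18)
  q = 2: r = 6, s = 0 − 2·1 = -2, t = 1 − 2·(-3) = 7  (check: 144·(-2) + 42·7 = 6)
The row with r = 6 (the gcd) gives the Bezout coefficients s = -2, t = 7.
Result: 144 · (-2) + 42 · (7) = 6.

gcd(144, 42) = 6; s = -2, t = 7 (check: 144·(-2) + 42·7 = 6).


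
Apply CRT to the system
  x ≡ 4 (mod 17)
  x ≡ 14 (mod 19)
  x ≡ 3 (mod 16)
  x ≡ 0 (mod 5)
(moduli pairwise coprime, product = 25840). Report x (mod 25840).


Product of moduli M = 17 · 19 · 16 · 5 = 25840.
Merge one congruence at a time:
  Start: x ≡ 4 (mod 17).
  Combine with x ≡ 14 (mod 19); new modulus lcm = 323.
    Write x = 4 + 17·t and substitute into x ≡ 14 (mod 19): 17·t ≡ 14 − 4 = 10 (mod 19).
    The inverse of 17 mod 19 is 9 (since 17·9 = 153 = 8·19 + 1), so t ≡ 9·10 = 90 ≡ 14 (mod 19).
    Then x = 4 + 17·14 = 242, valid modulo lcm(17, 19) = 323: x ≡ 242 (mod 323).
  Combine with x ≡ 3 (mod 16); new modulus lcm = 5168.
    Write x = 242 + 323·t and substitute into x ≡ 3 (mod 16): 323·t ≡ 3 − 242 = -239 (mod 16).
    Reduce coefficients mod 16: 3·t ≡ 1 (mod 16).
    The inverse of 3 mod 16 is 11 (since 3·11 = 33 = 2·16 + 1), so t ≡ 11·1 = 11 ≡ 11 (mod 16).
    Then x = 242 + 323·11 = 3795, valid modulo lcm(323, 16) = 5168: x ≡ 3795 (mod 5168).
  Combine with x ≡ 0 (mod 5); new modulus lcm = 25840.
    Write x = 3795 + 5168·t and substitute into x ≡ 0 (mod 5): 5168·t ≡ 0 − 3795 = -3795 (mod 5).
    Reduce coefficients mod 5: 3·t ≡ 0 (mod 5).
    The inverse of 3 mod 5 is 2 (since 3·2 = 6 = 1·5 + 1), so t ≡ 2·0 = 0 ≡ 0 (mod 5).
    Then x = 3795 + 5168·0 = 3795, valid modulo lcm(5168, 5) = 25840: x ≡ 3795 (mod 25840).
Verify against each original: 3795 mod 17 = 4, 3795 mod 19 = 14, 3795 mod 16 = 3, 3795 mod 5 = 0.

x ≡ 3795 (mod 25840).


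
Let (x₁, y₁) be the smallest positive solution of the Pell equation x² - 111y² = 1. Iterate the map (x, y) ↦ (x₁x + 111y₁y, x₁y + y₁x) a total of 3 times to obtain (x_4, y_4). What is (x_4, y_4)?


Step 1: Find the fundamental solution (x₁, y₁) of x² - 111y² = 1.
  Expand √111 as a continued fraction. a₀ = ⌊√111⌋ = 10; iterate m_{k+1} = d_k·a_k − m_k, d_{k+1} = (111 − m_{k+1}²)/d_k, a_{k+1} = ⌊(a₀ + m_{k+1})/d_{k+1}⌋ (starting m₀ = 0, d₀ = 1), with convergents p_k = a_k·p_{k-1} + p_{k-2}, q_k = a_k·q_{k-1} + q_{k-2} (p₋₁ = 1, q₋₁ = 0):
  k = 0: a₀ = 10; p₀/q₀ = 10/1; p₀² − 111·q₀² = 100 − 111 = -11.
  k = 1: m = 10, d = 11, a = ⌊(10 + 10)/11⌋ = 1; p/q = (1·10 + 1)/(1·1 + 0) = 11/1; p² − 111·q² = 121 − 111 = 10.
  k = 2: m = 1, d = 10, a = ⌊(10 + 1)/10⌋ = 1; p/q = (1·11 + 10)/(1·1 + 1) = 21/2; p² − 111·q² = 441 − 444 = -3.
  k = 3: m = 9, d = 3, a = ⌊(10 + 9)/3⌋ = 6; p/q = (6·21 + 11)/(6·2 + 1) = 137/13; p² − 111·q² = 18769 − 18759 = 10.
  k = 4: m = 9, d = 10, a = ⌊(10 + 9)/10⌋ = 1; p/q = (1·137 + 21)/(1·13 + 2) = 158/15; p² − 111·q² = 24964 − 24975 = -11.
  k = 5: m = 1, d = 11, a = ⌊(10 + 1)/11⌋ = 1; p/q = (1·158 + 137)/(1·15 + 13) = 295/28; p² − 111·q² = 87025 − 87024 = 1.
  The first convergent with p² − 111·q² = 1 gives the fundamental solution (x₁, y₁) = (295, 28).
Step 2: Apply the recurrence (x_{n+1}, y_{n+1}) = (x₁x_n + 111y₁y_n, x₁y_n + y₁x_n) repeatedly.
  From (x_1, y_1) = (295, 28): x_2 = 295·295 + 111·28·28 = 174049; y_2 = 295·28 + 28·295 = 16520.
  From (x_2, y_2) = (174049, 16520): x_3 = 295·174049 + 111·28·16520 = 102688615; y_3 = 295·16520 + 28·174049 = 9746772.
  From (x_3, y_3) = (102688615, 9746772): x_4 = 295·102688615 + 111·28·9746772 = 60586108801; y_4 = 295·9746772 + 28·102688615 = 5750578960.
Step 3: Verify x_4² - 111·y_4² = 3670676579646609657601 - 3670676579646609657600 = 1 (should be 1). ✓

(x_1, y_1) = (295, 28); (x_4, y_4) = (60586108801, 5750578960).
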